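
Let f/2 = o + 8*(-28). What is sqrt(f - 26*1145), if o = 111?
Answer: 2*I*sqrt(7499) ≈ 173.19*I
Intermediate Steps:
f = -226 (f = 2*(111 + 8*(-28)) = 2*(111 - 224) = 2*(-113) = -226)
sqrt(f - 26*1145) = sqrt(-226 - 26*1145) = sqrt(-226 - 29770) = sqrt(-29996) = 2*I*sqrt(7499)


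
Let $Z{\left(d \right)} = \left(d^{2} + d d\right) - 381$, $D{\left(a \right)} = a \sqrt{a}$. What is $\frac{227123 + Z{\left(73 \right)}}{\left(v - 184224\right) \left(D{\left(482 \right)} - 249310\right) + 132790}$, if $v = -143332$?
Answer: $\frac{4846706121552500}{1664212587157328668913} + \frac{9370296225200 \sqrt{482}}{1664212587157328668913} \approx 3.0359 \cdot 10^{-6}$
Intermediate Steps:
$D{\left(a \right)} = a^{\frac{3}{2}}$
$Z{\left(d \right)} = -381 + 2 d^{2}$ ($Z{\left(d \right)} = \left(d^{2} + d^{2}\right) - 381 = 2 d^{2} - 381 = -381 + 2 d^{2}$)
$\frac{227123 + Z{\left(73 \right)}}{\left(v - 184224\right) \left(D{\left(482 \right)} - 249310\right) + 132790} = \frac{227123 - \left(381 - 2 \cdot 73^{2}\right)}{\left(-143332 - 184224\right) \left(482^{\frac{3}{2}} - 249310\right) + 132790} = \frac{227123 + \left(-381 + 2 \cdot 5329\right)}{- 327556 \left(482 \sqrt{482} - 249310\right) + 132790} = \frac{227123 + \left(-381 + 10658\right)}{- 327556 \left(-249310 + 482 \sqrt{482}\right) + 132790} = \frac{227123 + 10277}{\left(81662986360 - 157881992 \sqrt{482}\right) + 132790} = \frac{237400}{81663119150 - 157881992 \sqrt{482}}$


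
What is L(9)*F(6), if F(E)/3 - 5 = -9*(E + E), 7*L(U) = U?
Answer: -2781/7 ≈ -397.29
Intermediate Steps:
L(U) = U/7
F(E) = 15 - 54*E (F(E) = 15 + 3*(-9*(E + E)) = 15 + 3*(-18*E) = 15 - 54*E)
L(9)*F(6) = ((⅐)*9)*(15 - 54*6) = 9*(15 - 324)/7 = (9/7)*(-309) = -2781/7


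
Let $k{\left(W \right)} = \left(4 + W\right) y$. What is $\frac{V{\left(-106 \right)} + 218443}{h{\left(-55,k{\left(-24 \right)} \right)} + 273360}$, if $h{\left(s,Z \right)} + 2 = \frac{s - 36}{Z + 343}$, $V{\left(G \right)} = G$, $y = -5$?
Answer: $\frac{96723291}{121097503} \approx 0.79872$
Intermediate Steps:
$k{\left(W \right)} = -20 - 5 W$ ($k{\left(W \right)} = \left(4 + W\right) \left(-5\right) = -20 - 5 W$)
$h{\left(s,Z \right)} = -2 + \frac{-36 + s}{343 + Z}$ ($h{\left(s,Z \right)} = -2 + \frac{s - 36}{Z + 343} = -2 + \frac{-36 + s}{343 + Z}$)
$\frac{V{\left(-106 \right)} + 218443}{h{\left(-55,k{\left(-24 \right)} \right)} + 273360} = \frac{-106 + 218443}{\frac{-722 - 55 - 2 \left(-20 - -120\right)}{343 - -100} + 273360} = \frac{218337}{\frac{-722 - 55 - 2 \left(-20 + 120\right)}{343 + \left(-20 + 120\right)} + 273360} = \frac{218337}{\frac{-722 - 55 - 200}{343 + 100} + 273360} = \frac{218337}{\frac{-722 - 55 - 200}{443} + 273360} = \frac{218337}{\frac{1}{443} \left(-977\right) + 273360} = \frac{218337}{- \frac{977}{443} + 273360} = \frac{218337}{\frac{121097503}{443}} = 218337 \cdot \frac{443}{121097503} = \frac{96723291}{121097503}$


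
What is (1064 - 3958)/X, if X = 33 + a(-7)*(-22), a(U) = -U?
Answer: 2894/121 ≈ 23.917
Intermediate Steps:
X = -121 (X = 33 - 1*(-7)*(-22) = 33 + 7*(-22) = 33 - 154 = -121)
(1064 - 3958)/X = (1064 - 3958)/(-121) = -2894*(-1/121) = 2894/121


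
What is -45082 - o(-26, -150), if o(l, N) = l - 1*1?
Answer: -45055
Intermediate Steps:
o(l, N) = -1 + l (o(l, N) = l - 1 = -1 + l)
-45082 - o(-26, -150) = -45082 - (-1 - 26) = -45082 - 1*(-27) = -45082 + 27 = -45055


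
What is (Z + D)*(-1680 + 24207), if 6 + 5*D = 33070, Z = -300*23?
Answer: -32348772/5 ≈ -6.4698e+6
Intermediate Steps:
Z = -6900
D = 33064/5 (D = -6/5 + (⅕)*33070 = -6/5 + 6614 = 33064/5 ≈ 6612.8)
(Z + D)*(-1680 + 24207) = (-6900 + 33064/5)*(-1680 + 24207) = -1436/5*22527 = -32348772/5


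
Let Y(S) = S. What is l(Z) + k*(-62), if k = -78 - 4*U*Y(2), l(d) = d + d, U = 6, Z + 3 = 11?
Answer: 7828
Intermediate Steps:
Z = 8 (Z = -3 + 11 = 8)
l(d) = 2*d
k = -126 (k = -78 - 4*6*2 = -78 - 24*2 = -78 - 1*48 = -78 - 48 = -126)
l(Z) + k*(-62) = 2*8 - 126*(-62) = 16 + 7812 = 7828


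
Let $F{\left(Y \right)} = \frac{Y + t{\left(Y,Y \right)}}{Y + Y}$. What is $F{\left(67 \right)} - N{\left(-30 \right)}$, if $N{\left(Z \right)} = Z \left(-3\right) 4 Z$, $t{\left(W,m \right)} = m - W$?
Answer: $\frac{21601}{2} \approx 10801.0$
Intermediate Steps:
$F{\left(Y \right)} = \frac{1}{2}$ ($F{\left(Y \right)} = \frac{Y + \left(Y - Y\right)}{Y + Y} = \frac{Y + 0}{2 Y} = Y \frac{1}{2 Y} = \frac{1}{2}$)
$N{\left(Z \right)} = - 12 Z^{2}$ ($N{\left(Z \right)} = - 3 Z 4 Z = - 12 Z Z = - 12 Z^{2}$)
$F{\left(67 \right)} - N{\left(-30 \right)} = \frac{1}{2} - - 12 \left(-30\right)^{2} = \frac{1}{2} - \left(-12\right) 900 = \frac{1}{2} - -10800 = \frac{1}{2} + 10800 = \frac{21601}{2}$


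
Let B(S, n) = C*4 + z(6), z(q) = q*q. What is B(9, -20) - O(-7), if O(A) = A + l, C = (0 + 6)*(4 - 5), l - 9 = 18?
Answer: -8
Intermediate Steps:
l = 27 (l = 9 + 18 = 27)
z(q) = q²
C = -6 (C = 6*(-1) = -6)
O(A) = 27 + A (O(A) = A + 27 = 27 + A)
B(S, n) = 12 (B(S, n) = -6*4 + 6² = -24 + 36 = 12)
B(9, -20) - O(-7) = 12 - (27 - 7) = 12 - 1*20 = 12 - 20 = -8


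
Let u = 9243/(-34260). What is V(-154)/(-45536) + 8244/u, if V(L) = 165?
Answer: -1429018207215/46765472 ≈ -30557.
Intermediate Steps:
u = -3081/11420 (u = 9243*(-1/34260) = -3081/11420 ≈ -0.26979)
V(-154)/(-45536) + 8244/u = 165/(-45536) + 8244/(-3081/11420) = 165*(-1/45536) + 8244*(-11420/3081) = -165/45536 - 31382160/1027 = -1429018207215/46765472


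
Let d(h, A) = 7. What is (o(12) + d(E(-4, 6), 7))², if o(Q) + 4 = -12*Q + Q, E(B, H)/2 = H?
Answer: 16641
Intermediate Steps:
E(B, H) = 2*H
o(Q) = -4 - 11*Q (o(Q) = -4 + (-12*Q + Q) = -4 - 11*Q)
(o(12) + d(E(-4, 6), 7))² = ((-4 - 11*12) + 7)² = ((-4 - 132) + 7)² = (-136 + 7)² = (-129)² = 16641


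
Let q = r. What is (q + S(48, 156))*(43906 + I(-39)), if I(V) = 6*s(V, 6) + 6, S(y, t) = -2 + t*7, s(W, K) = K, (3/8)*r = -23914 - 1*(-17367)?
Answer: -2158110488/3 ≈ -7.1937e+8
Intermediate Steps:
r = -52376/3 (r = 8*(-23914 - 1*(-17367))/3 = 8*(-23914 + 17367)/3 = (8/3)*(-6547) = -52376/3 ≈ -17459.)
q = -52376/3 ≈ -17459.
S(y, t) = -2 + 7*t
I(V) = 42 (I(V) = 6*6 + 6 = 36 + 6 = 42)
(q + S(48, 156))*(43906 + I(-39)) = (-52376/3 + (-2 + 7*156))*(43906 + 42) = (-52376/3 + (-2 + 1092))*43948 = (-52376/3 + 1090)*43948 = -49106/3*43948 = -2158110488/3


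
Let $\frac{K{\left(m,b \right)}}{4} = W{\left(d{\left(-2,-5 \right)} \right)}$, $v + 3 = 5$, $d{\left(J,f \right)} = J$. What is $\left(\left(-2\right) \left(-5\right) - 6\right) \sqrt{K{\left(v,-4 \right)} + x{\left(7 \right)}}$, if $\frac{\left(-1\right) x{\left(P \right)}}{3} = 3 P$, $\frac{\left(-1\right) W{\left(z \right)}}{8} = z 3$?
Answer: $4 \sqrt{129} \approx 45.431$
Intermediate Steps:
$W{\left(z \right)} = - 24 z$ ($W{\left(z \right)} = - 8 z 3 = - 8 \cdot 3 z = - 24 z$)
$v = 2$ ($v = -3 + 5 = 2$)
$K{\left(m,b \right)} = 192$ ($K{\left(m,b \right)} = 4 \left(\left(-24\right) \left(-2\right)\right) = 4 \cdot 48 = 192$)
$x{\left(P \right)} = - 9 P$ ($x{\left(P \right)} = - 3 \cdot 3 P = - 9 P$)
$\left(\left(-2\right) \left(-5\right) - 6\right) \sqrt{K{\left(v,-4 \right)} + x{\left(7 \right)}} = \left(\left(-2\right) \left(-5\right) - 6\right) \sqrt{192 - 63} = \left(10 - 6\right) \sqrt{192 - 63} = 4 \sqrt{129}$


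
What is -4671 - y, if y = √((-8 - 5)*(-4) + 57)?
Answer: -4671 - √109 ≈ -4681.4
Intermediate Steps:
y = √109 (y = √(-13*(-4) + 57) = √(52 + 57) = √109 ≈ 10.440)
-4671 - y = -4671 - √109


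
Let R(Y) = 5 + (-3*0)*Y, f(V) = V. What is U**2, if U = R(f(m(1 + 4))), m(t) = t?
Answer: 25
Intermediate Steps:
R(Y) = 5 (R(Y) = 5 + 0*Y = 5 + 0 = 5)
U = 5
U**2 = 5**2 = 25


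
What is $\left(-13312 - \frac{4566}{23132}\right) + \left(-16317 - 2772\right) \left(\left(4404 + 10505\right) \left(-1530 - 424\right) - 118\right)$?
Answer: $\frac{6431928215544821}{11566} \approx 5.5611 \cdot 10^{11}$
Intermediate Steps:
$\left(-13312 - \frac{4566}{23132}\right) + \left(-16317 - 2772\right) \left(\left(4404 + 10505\right) \left(-1530 - 424\right) - 118\right) = \left(-13312 - 4566 \cdot \frac{1}{23132}\right) - 19089 \left(14909 \left(-1954\right) - 118\right) = \left(-13312 - \frac{2283}{11566}\right) - 19089 \left(-29132186 - 118\right) = \left(-13312 - \frac{2283}{11566}\right) - -556106551056 = - \frac{153968875}{11566} + 556106551056 = \frac{6431928215544821}{11566}$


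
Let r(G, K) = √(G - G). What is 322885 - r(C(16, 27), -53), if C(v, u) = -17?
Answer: 322885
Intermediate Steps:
r(G, K) = 0 (r(G, K) = √0 = 0)
322885 - r(C(16, 27), -53) = 322885 - 1*0 = 322885 + 0 = 322885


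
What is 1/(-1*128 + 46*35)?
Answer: 1/1482 ≈ 0.00067476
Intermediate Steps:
1/(-1*128 + 46*35) = 1/(-128 + 1610) = 1/1482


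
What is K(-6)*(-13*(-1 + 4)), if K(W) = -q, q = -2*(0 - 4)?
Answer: 312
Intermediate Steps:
q = 8 (q = -2*(-4) = 8)
K(W) = -8 (K(W) = -1*8 = -8)
K(-6)*(-13*(-1 + 4)) = -(-104)*(-1 + 4) = -(-104)*3 = -8*(-39) = 312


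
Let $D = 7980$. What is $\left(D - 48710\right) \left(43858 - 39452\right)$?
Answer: $-179456380$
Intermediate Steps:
$\left(D - 48710\right) \left(43858 - 39452\right) = \left(7980 - 48710\right) \left(43858 - 39452\right) = \left(-40730\right) 4406 = -179456380$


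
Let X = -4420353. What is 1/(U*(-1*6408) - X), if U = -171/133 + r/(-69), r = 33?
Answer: 161/713496705 ≈ 2.2565e-7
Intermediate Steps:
U = -284/161 (U = -171/133 + 33/(-69) = -171*1/133 + 33*(-1/69) = -9/7 - 11/23 = -284/161 ≈ -1.7640)
1/(U*(-1*6408) - X) = 1/(-(-284)*6408/161 - 1*(-4420353)) = 1/(-284/161*(-6408) + 4420353) = 1/(1819872/161 + 4420353) = 1/(713496705/161) = 161/713496705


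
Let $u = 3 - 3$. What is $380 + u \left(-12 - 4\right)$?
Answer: $380$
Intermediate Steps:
$u = 0$
$380 + u \left(-12 - 4\right) = 380 + 0 \left(-12 - 4\right) = 380 + 0 \left(-16\right) = 380 + 0 = 380$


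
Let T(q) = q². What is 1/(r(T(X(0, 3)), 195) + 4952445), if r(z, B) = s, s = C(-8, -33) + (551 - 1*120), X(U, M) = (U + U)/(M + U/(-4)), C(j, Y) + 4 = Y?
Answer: 1/4952839 ≈ 2.0190e-7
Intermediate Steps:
C(j, Y) = -4 + Y
X(U, M) = 2*U/(M - U/4) (X(U, M) = (2*U)/(M + U*(-¼)) = (2*U)/(M - U/4) = 2*U/(M - U/4))
s = 394 (s = (-4 - 33) + (551 - 1*120) = -37 + (551 - 120) = -37 + 431 = 394)
r(z, B) = 394
1/(r(T(X(0, 3)), 195) + 4952445) = 1/(394 + 4952445) = 1/4952839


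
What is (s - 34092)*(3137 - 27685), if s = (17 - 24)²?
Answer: 835687564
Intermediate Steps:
s = 49 (s = (-7)² = 49)
(s - 34092)*(3137 - 27685) = (49 - 34092)*(3137 - 27685) = -34043*(-24548) = 835687564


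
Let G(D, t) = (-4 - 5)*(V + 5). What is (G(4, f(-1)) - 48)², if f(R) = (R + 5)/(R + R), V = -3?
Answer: 4356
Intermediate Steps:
f(R) = (5 + R)/(2*R) (f(R) = (5 + R)/((2*R)) = (5 + R)*(1/(2*R)) = (5 + R)/(2*R))
G(D, t) = -18 (G(D, t) = (-4 - 5)*(-3 + 5) = -9*2 = -18)
(G(4, f(-1)) - 48)² = (-18 - 48)² = (-66)² = 4356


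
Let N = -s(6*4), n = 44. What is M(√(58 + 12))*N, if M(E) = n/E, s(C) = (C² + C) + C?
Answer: -13728*√70/35 ≈ -3281.6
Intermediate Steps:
s(C) = C² + 2*C (s(C) = (C + C²) + C = C² + 2*C)
N = -624 (N = -6*4*(2 + 6*4) = -24*(2 + 24) = -24*26 = -1*624 = -624)
M(E) = 44/E
M(√(58 + 12))*N = (44/(√(58 + 12)))*(-624) = (44/(√70))*(-624) = (44*(√70/70))*(-624) = (22*√70/35)*(-624) = -13728*√70/35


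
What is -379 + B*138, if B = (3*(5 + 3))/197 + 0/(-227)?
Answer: -71351/197 ≈ -362.19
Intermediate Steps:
B = 24/197 (B = (3*8)*(1/197) + 0*(-1/227) = 24*(1/197) + 0 = 24/197 + 0 = 24/197 ≈ 0.12183)
-379 + B*138 = -379 + (24/197)*138 = -379 + 3312/197 = -71351/197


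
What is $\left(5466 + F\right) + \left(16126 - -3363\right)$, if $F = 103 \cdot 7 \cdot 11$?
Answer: $32886$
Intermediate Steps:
$F = 7931$ ($F = 103 \cdot 77 = 7931$)
$\left(5466 + F\right) + \left(16126 - -3363\right) = \left(5466 + 7931\right) + \left(16126 - -3363\right) = 13397 + \left(16126 + 3363\right) = 13397 + 19489 = 32886$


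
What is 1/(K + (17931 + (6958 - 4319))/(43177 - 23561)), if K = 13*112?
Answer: 9808/14290733 ≈ 0.00068632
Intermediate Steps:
K = 1456
1/(K + (17931 + (6958 - 4319))/(43177 - 23561)) = 1/(1456 + (17931 + (6958 - 4319))/(43177 - 23561)) = 1/(1456 + (17931 + 2639)/19616) = 1/(1456 + 20570*(1/19616)) = 1/(1456 + 10285/9808) = 1/(14290733/9808) = 9808/14290733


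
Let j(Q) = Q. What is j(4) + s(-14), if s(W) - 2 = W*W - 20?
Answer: 182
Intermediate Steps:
s(W) = -18 + W² (s(W) = 2 + (W*W - 20) = 2 + (W² - 20) = 2 + (-20 + W²) = -18 + W²)
j(4) + s(-14) = 4 + (-18 + (-14)²) = 4 + (-18 + 196) = 4 + 178 = 182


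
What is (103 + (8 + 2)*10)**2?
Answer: 41209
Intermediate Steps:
(103 + (8 + 2)*10)**2 = (103 + 10*10)**2 = (103 + 100)**2 = 203**2 = 41209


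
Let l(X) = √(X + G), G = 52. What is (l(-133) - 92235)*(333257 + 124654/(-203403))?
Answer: -2084060552453165/67801 + 203356046751*I/67801 ≈ -3.0738e+10 + 2.9993e+6*I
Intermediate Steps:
l(X) = √(52 + X) (l(X) = √(X + 52) = √(52 + X))
(l(-133) - 92235)*(333257 + 124654/(-203403)) = (√(52 - 133) - 92235)*(333257 + 124654/(-203403)) = (√(-81) - 92235)*(333257 + 124654*(-1/203403)) = (9*I - 92235)*(333257 - 124654/203403) = (-92235 + 9*I)*(67785348917/203403) = -2084060552453165/67801 + 203356046751*I/67801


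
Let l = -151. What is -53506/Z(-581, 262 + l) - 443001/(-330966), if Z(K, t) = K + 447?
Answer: 2961338155/7391574 ≈ 400.64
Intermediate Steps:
Z(K, t) = 447 + K
-53506/Z(-581, 262 + l) - 443001/(-330966) = -53506/(447 - 581) - 443001/(-330966) = -53506/(-134) - 443001*(-1/330966) = -53506*(-1/134) + 147667/110322 = 26753/67 + 147667/110322 = 2961338155/7391574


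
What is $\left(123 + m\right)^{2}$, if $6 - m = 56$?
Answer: $5329$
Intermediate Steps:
$m = -50$ ($m = 6 - 56 = -50$)
$\left(123 + m\right)^{2} = \left(123 - 50\right)^{2} = 73^{2} = 5329$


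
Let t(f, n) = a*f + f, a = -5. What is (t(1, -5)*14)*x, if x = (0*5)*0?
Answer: 0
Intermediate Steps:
t(f, n) = -4*f (t(f, n) = -5*f + f = -4*f)
x = 0 (x = 0*0 = 0)
(t(1, -5)*14)*x = (-4*1*14)*0 = -4*14*0 = -56*0 = 0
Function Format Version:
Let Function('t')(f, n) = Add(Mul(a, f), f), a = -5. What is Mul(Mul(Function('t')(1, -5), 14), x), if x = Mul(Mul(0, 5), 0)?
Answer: 0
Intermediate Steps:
Function('t')(f, n) = Mul(-4, f) (Function('t')(f, n) = Add(Mul(-5, f), f) = Mul(-4, f))
x = 0 (x = Mul(0, 0) = 0)
Mul(Mul(Function('t')(1, -5), 14), x) = Mul(Mul(Mul(-4, 1), 14), 0) = Mul(Mul(-4, 14), 0) = Mul(-56, 0) = 0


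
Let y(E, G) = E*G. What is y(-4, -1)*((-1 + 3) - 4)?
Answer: -8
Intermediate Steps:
y(-4, -1)*((-1 + 3) - 4) = (-4*(-1))*((-1 + 3) - 4) = 4*(2 - 4) = 4*(-2) = -8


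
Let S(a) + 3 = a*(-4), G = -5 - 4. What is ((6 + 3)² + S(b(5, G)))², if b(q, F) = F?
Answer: 12996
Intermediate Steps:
G = -9
S(a) = -3 - 4*a (S(a) = -3 + a*(-4) = -3 - 4*a)
((6 + 3)² + S(b(5, G)))² = ((6 + 3)² + (-3 - 4*(-9)))² = (9² + (-3 + 36))² = (81 + 33)² = 114² = 12996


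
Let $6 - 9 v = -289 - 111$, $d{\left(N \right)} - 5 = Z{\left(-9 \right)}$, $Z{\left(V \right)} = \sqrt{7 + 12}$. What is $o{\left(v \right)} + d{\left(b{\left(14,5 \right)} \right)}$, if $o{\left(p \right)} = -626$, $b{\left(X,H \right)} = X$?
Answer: $-621 + \sqrt{19} \approx -616.64$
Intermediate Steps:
$Z{\left(V \right)} = \sqrt{19}$
$d{\left(N \right)} = 5 + \sqrt{19}$
$v = \frac{406}{9}$ ($v = \frac{2}{3} - \frac{-289 - 111}{9} = \frac{2}{3} - - \frac{400}{9} = \frac{2}{3} + \frac{400}{9} = \frac{406}{9} \approx 45.111$)
$o{\left(v \right)} + d{\left(b{\left(14,5 \right)} \right)} = -626 + \left(5 + \sqrt{19}\right) = -621 + \sqrt{19}$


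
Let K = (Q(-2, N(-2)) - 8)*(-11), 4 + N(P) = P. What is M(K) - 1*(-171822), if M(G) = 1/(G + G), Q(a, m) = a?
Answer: 37800841/220 ≈ 1.7182e+5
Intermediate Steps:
N(P) = -4 + P
K = 110 (K = (-2 - 8)*(-11) = -10*(-11) = 110)
M(G) = 1/(2*G)
M(K) - 1*(-171822) = (½)/110 - 1*(-171822) = (½)*(1/110) + 171822 = 1/220 + 171822 = 37800841/220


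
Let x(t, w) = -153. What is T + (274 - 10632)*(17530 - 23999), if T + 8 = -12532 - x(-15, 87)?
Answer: 66993515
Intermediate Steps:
T = -12387 (T = -8 + (-12532 - 1*(-153)) = -8 + (-12532 + 153) = -8 - 12379 = -12387)
T + (274 - 10632)*(17530 - 23999) = -12387 + (274 - 10632)*(17530 - 23999) = -12387 - 10358*(-6469) = -12387 + 67005902 = 66993515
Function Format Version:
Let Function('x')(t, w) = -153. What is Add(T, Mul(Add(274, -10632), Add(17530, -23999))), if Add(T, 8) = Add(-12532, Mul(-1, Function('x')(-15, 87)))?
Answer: 66993515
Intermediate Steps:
T = -12387 (T = Add(-8, Add(-12532, Mul(-1, -153))) = Add(-8, Add(-12532, 153)) = Add(-8, -12379) = -12387)
Add(T, Mul(Add(274, -10632), Add(17530, -23999))) = Add(-12387, Mul(Add(274, -10632), Add(17530, -23999))) = Add(-12387, Mul(-10358, -6469)) = Add(-12387, 67005902) = 66993515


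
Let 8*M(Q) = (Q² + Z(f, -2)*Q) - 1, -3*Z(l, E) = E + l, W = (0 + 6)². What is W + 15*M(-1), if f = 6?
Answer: 77/2 ≈ 38.500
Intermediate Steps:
W = 36 (W = 6² = 36)
Z(l, E) = -E/3 - l/3 (Z(l, E) = -(E + l)/3 = -E/3 - l/3)
M(Q) = -⅛ - Q/6 + Q²/8 (M(Q) = ((Q² + (-⅓*(-2) - ⅓*6)*Q) - 1)/8 = ((Q² + (⅔ - 2)*Q) - 1)/8 = ((Q² - 4*Q/3) - 1)/8 = (-1 + Q² - 4*Q/3)/8 = -⅛ - Q/6 + Q²/8)
W + 15*M(-1) = 36 + 15*(-⅛ - ⅙*(-1) + (⅛)*(-1)²) = 36 + 15*(-⅛ + ⅙ + (⅛)*1) = 36 + 15*(-⅛ + ⅙ + ⅛) = 36 + 15*(⅙) = 36 + 5/2 = 77/2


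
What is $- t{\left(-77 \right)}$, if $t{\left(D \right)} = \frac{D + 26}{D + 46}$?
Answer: $- \frac{51}{31} \approx -1.6452$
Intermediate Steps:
$t{\left(D \right)} = \frac{26 + D}{46 + D}$
$- t{\left(-77 \right)} = - \frac{26 - 77}{46 - 77} = - \frac{-51}{-31} = - \frac{\left(-1\right) \left(-51\right)}{31} = \left(-1\right) \frac{51}{31} = - \frac{51}{31}$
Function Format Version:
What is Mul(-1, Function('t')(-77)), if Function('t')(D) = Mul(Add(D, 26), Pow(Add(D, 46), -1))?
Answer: Rational(-51, 31) ≈ -1.6452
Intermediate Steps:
Function('t')(D) = Mul(Pow(Add(46, D), -1), Add(26, D)) (Function('t')(D) = Mul(Add(26, D), Pow(Add(46, D), -1)) = Mul(Pow(Add(46, D), -1), Add(26, D)))
Mul(-1, Function('t')(-77)) = Mul(-1, Mul(Pow(Add(46, -77), -1), Add(26, -77))) = Mul(-1, Mul(Pow(-31, -1), -51)) = Mul(-1, Mul(Rational(-1, 31), -51)) = Mul(-1, Rational(51, 31)) = Rational(-51, 31)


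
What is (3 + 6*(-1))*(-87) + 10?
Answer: 271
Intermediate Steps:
(3 + 6*(-1))*(-87) + 10 = (3 - 6)*(-87) + 10 = -3*(-87) + 10 = 261 + 10 = 271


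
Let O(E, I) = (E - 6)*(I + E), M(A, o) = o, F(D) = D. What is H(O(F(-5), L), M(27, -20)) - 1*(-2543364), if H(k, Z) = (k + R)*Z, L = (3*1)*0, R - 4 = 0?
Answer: 2542184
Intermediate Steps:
R = 4 (R = 4 + 0 = 4)
L = 0 (L = 3*0 = 0)
O(E, I) = (-6 + E)*(E + I)
H(k, Z) = Z*(4 + k) (H(k, Z) = (k + 4)*Z = (4 + k)*Z = Z*(4 + k))
H(O(F(-5), L), M(27, -20)) - 1*(-2543364) = -20*(4 + ((-5)**2 - 6*(-5) - 6*0 - 5*0)) - 1*(-2543364) = -20*(4 + (25 + 30 + 0 + 0)) + 2543364 = -20*(4 + 55) + 2543364 = -20*59 + 2543364 = -1180 + 2543364 = 2542184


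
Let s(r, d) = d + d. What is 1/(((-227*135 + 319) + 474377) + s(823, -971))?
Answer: 1/442109 ≈ 2.2619e-6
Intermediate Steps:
s(r, d) = 2*d
1/(((-227*135 + 319) + 474377) + s(823, -971)) = 1/(((-227*135 + 319) + 474377) + 2*(-971)) = 1/(((-30645 + 319) + 474377) - 1942) = 1/((-30326 + 474377) - 1942) = 1/(444051 - 1942) = 1/442109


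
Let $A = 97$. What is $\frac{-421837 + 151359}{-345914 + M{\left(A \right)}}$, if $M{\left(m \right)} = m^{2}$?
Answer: $\frac{20806}{25885} \approx 0.80379$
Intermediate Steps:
$\frac{-421837 + 151359}{-345914 + M{\left(A \right)}} = \frac{-421837 + 151359}{-345914 + 97^{2}} = - \frac{270478}{-345914 + 9409} = - \frac{270478}{-336505} = \left(-270478\right) \left(- \frac{1}{336505}\right) = \frac{20806}{25885}$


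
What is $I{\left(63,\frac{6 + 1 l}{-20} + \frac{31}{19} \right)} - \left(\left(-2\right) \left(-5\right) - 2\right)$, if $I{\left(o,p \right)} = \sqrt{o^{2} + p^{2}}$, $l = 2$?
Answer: $-8 + \frac{9 \sqrt{442394}}{95} \approx 55.012$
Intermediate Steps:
$I{\left(63,\frac{6 + 1 l}{-20} + \frac{31}{19} \right)} - \left(\left(-2\right) \left(-5\right) - 2\right) = \sqrt{63^{2} + \left(\frac{6 + 1 \cdot 2}{-20} + \frac{31}{19}\right)^{2}} - \left(\left(-2\right) \left(-5\right) - 2\right) = \sqrt{3969 + \left(\left(6 + 2\right) \left(- \frac{1}{20}\right) + 31 \cdot \frac{1}{19}\right)^{2}} - \left(10 - 2\right) = \sqrt{3969 + \left(8 \left(- \frac{1}{20}\right) + \frac{31}{19}\right)^{2}} - 8 = \sqrt{3969 + \left(- \frac{2}{5} + \frac{31}{19}\right)^{2}} - 8 = \sqrt{3969 + \left(\frac{117}{95}\right)^{2}} - 8 = \sqrt{3969 + \frac{13689}{9025}} - 8 = \sqrt{\frac{35833914}{9025}} - 8 = \frac{9 \sqrt{442394}}{95} - 8 = -8 + \frac{9 \sqrt{442394}}{95}$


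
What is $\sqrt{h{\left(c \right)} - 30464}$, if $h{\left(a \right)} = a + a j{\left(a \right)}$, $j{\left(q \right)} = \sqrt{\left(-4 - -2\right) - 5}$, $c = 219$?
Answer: $\sqrt{-30245 + 219 i \sqrt{7}} \approx 1.666 + 173.92 i$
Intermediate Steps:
$j{\left(q \right)} = i \sqrt{7}$ ($j{\left(q \right)} = \sqrt{\left(-4 + 2\right) - 5} = \sqrt{-2 - 5} = \sqrt{-7} = i \sqrt{7}$)
$h{\left(a \right)} = a + i a \sqrt{7}$ ($h{\left(a \right)} = a + a i \sqrt{7} = a + i a \sqrt{7}$)
$\sqrt{h{\left(c \right)} - 30464} = \sqrt{219 \left(1 + i \sqrt{7}\right) - 30464} = \sqrt{\left(219 + 219 i \sqrt{7}\right) - 30464} = \sqrt{-30245 + 219 i \sqrt{7}}$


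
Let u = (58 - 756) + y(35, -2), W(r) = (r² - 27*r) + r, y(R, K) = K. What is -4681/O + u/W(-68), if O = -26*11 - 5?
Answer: 7429313/465018 ≈ 15.976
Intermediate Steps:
O = -291 (O = -286 - 5 = -291)
W(r) = r² - 26*r
u = -700 (u = (58 - 756) - 2 = -698 - 2 = -700)
-4681/O + u/W(-68) = -4681/(-291) - 700*(-1/(68*(-26 - 68))) = -4681*(-1/291) - 700/((-68*(-94))) = 4681/291 - 700/6392 = 4681/291 - 700*1/6392 = 4681/291 - 175/1598 = 7429313/465018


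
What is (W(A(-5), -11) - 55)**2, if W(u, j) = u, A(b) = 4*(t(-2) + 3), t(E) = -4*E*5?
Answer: 13689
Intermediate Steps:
t(E) = -20*E
A(b) = 172 (A(b) = 4*(-20*(-2) + 3) = 4*(40 + 3) = 4*43 = 172)
(W(A(-5), -11) - 55)**2 = (172 - 55)**2 = 117**2 = 13689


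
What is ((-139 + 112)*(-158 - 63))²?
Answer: 35605089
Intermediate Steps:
((-139 + 112)*(-158 - 63))² = (-27*(-221))² = 5967² = 35605089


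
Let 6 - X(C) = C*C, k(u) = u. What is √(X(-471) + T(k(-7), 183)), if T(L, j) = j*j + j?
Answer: 9*I*√2323 ≈ 433.78*I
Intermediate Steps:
X(C) = 6 - C² (X(C) = 6 - C*C = 6 - C²)
T(L, j) = j + j² (T(L, j) = j² + j = j + j²)
√(X(-471) + T(k(-7), 183)) = √((6 - 1*(-471)²) + 183*(1 + 183)) = √((6 - 1*221841) + 183*184) = √((6 - 221841) + 33672) = √(-221835 + 33672) = √(-188163) = 9*I*√2323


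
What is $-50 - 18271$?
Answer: $-18321$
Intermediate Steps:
$-50 - 18271 = -18321$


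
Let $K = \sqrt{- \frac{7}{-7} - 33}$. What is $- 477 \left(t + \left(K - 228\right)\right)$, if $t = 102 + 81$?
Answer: $21465 - 1908 i \sqrt{2} \approx 21465.0 - 2698.3 i$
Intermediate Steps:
$K = 4 i \sqrt{2}$ ($K = \sqrt{\left(-7\right) \left(- \frac{1}{7}\right) - 33} = \sqrt{1 - 33} = \sqrt{-32} = 4 i \sqrt{2} \approx 5.6569 i$)
$t = 183$
$- 477 \left(t + \left(K - 228\right)\right) = - 477 \left(183 - \left(228 - 4 i \sqrt{2}\right)\right) = - 477 \left(-45 + 4 i \sqrt{2}\right) = 21465 - 1908 i \sqrt{2}$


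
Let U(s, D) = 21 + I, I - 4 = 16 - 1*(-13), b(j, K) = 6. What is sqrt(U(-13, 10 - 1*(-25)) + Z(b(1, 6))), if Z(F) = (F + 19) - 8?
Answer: sqrt(71) ≈ 8.4261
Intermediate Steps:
Z(F) = 11 + F (Z(F) = (19 + F) - 8 = 11 + F)
I = 33 (I = 4 + (16 - 1*(-13)) = 4 + (16 + 13) = 4 + 29 = 33)
U(s, D) = 54 (U(s, D) = 21 + 33 = 54)
sqrt(U(-13, 10 - 1*(-25)) + Z(b(1, 6))) = sqrt(54 + (11 + 6)) = sqrt(54 + 17) = sqrt(71)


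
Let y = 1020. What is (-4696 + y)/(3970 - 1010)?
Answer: -919/740 ≈ -1.2419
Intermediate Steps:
(-4696 + y)/(3970 - 1010) = (-4696 + 1020)/(3970 - 1010) = -3676/2960 = -3676*1/2960 = -919/740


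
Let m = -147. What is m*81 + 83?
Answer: -11824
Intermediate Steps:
m*81 + 83 = -147*81 + 83 = -11907 + 83 = -11824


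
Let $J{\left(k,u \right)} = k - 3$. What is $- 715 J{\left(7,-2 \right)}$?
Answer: $-2860$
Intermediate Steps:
$J{\left(k,u \right)} = -3 + k$ ($J{\left(k,u \right)} = k - 3 = -3 + k$)
$- 715 J{\left(7,-2 \right)} = - 715 \left(-3 + 7\right) = \left(-715\right) 4 = -2860$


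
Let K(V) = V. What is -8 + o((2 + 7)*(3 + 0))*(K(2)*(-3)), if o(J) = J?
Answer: -170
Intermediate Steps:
-8 + o((2 + 7)*(3 + 0))*(K(2)*(-3)) = -8 + ((2 + 7)*(3 + 0))*(2*(-3)) = -8 + (9*3)*(-6) = -8 + 27*(-6) = -8 - 162 = -170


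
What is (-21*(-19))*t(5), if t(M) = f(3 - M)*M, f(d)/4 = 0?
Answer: 0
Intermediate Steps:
f(d) = 0 (f(d) = 4*0 = 0)
t(M) = 0 (t(M) = 0*M = 0)
(-21*(-19))*t(5) = -21*(-19)*0 = 399*0 = 0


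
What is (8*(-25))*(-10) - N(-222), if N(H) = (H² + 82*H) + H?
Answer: -28858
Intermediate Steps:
N(H) = H² + 83*H
(8*(-25))*(-10) - N(-222) = (8*(-25))*(-10) - (-222)*(83 - 222) = -200*(-10) - (-222)*(-139) = 2000 - 1*30858 = 2000 - 30858 = -28858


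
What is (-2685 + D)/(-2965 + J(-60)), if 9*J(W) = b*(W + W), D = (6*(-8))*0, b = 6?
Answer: 179/203 ≈ 0.88177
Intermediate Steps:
D = 0 (D = -48*0 = 0)
J(W) = 4*W/3 (J(W) = (6*(W + W))/9 = (6*(2*W))/9 = (12*W)/9 = 4*W/3)
(-2685 + D)/(-2965 + J(-60)) = (-2685 + 0)/(-2965 + (4/3)*(-60)) = -2685/(-2965 - 80) = -2685/(-3045) = -2685*(-1/3045) = 179/203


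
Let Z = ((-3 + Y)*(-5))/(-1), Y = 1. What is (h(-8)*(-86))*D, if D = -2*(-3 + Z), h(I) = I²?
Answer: -143104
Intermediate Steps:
Z = -10 (Z = ((-3 + 1)*(-5))/(-1) = -2*(-5)*(-1) = 10*(-1) = -10)
D = 26 (D = -2*(-3 - 10) = -2*(-13) = 26)
(h(-8)*(-86))*D = ((-8)²*(-86))*26 = (64*(-86))*26 = -5504*26 = -143104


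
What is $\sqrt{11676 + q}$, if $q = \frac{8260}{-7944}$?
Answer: $\frac{\sqrt{46048331406}}{1986} \approx 108.05$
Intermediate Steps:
$q = - \frac{2065}{1986}$ ($q = 8260 \left(- \frac{1}{7944}\right) = - \frac{2065}{1986} \approx -1.0398$)
$\sqrt{11676 + q} = \sqrt{11676 - \frac{2065}{1986}} = \sqrt{\frac{23186471}{1986}} = \frac{\sqrt{46048331406}}{1986}$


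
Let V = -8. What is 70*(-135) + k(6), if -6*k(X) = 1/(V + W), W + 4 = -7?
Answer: -1077299/114 ≈ -9450.0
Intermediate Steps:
W = -11 (W = -4 - 7 = -11)
k(X) = 1/114 (k(X) = -1/(6*(-8 - 11)) = -⅙/(-19) = -⅙*(-1/19) = 1/114)
70*(-135) + k(6) = 70*(-135) + 1/114 = -9450 + 1/114 = -1077299/114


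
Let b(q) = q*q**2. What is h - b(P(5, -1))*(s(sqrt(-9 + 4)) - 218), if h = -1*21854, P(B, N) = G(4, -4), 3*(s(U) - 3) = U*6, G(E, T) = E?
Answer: -8094 - 128*I*sqrt(5) ≈ -8094.0 - 286.22*I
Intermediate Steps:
s(U) = 3 + 2*U (s(U) = 3 + (U*6)/3 = 3 + (6*U)/3 = 3 + 2*U)
P(B, N) = 4
b(q) = q**3
h = -21854
h - b(P(5, -1))*(s(sqrt(-9 + 4)) - 218) = -21854 - 4**3*((3 + 2*sqrt(-9 + 4)) - 218) = -21854 - 64*((3 + 2*sqrt(-5)) - 218) = -21854 - 64*((3 + 2*(I*sqrt(5))) - 218) = -21854 - 64*((3 + 2*I*sqrt(5)) - 218) = -21854 - 64*(-215 + 2*I*sqrt(5)) = -21854 - (-13760 + 128*I*sqrt(5)) = -21854 + (13760 - 128*I*sqrt(5)) = -8094 - 128*I*sqrt(5)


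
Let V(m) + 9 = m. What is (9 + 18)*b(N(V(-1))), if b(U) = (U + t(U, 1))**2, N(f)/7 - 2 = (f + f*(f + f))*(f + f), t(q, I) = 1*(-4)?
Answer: 19089758700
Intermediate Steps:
V(m) = -9 + m
t(q, I) = -4
N(f) = 14 + 14*f*(f + 2*f**2) (N(f) = 14 + 7*((f + f*(f + f))*(f + f)) = 14 + 7*((f + f*(2*f))*(2*f)) = 14 + 7*((f + 2*f**2)*(2*f)) = 14 + 7*(2*f*(f + 2*f**2)) = 14 + 14*f*(f + 2*f**2))
b(U) = (-4 + U)**2 (b(U) = (U - 4)**2 = (-4 + U)**2)
(9 + 18)*b(N(V(-1))) = (9 + 18)*(-4 + (14 + 14*(-9 - 1)**2 + 28*(-9 - 1)**3))**2 = 27*(-4 + (14 + 14*(-10)**2 + 28*(-10)**3))**2 = 27*(-4 + (14 + 14*100 + 28*(-1000)))**2 = 27*(-4 + (14 + 1400 - 28000))**2 = 27*(-4 - 26586)**2 = 27*(-26590)**2 = 27*707028100 = 19089758700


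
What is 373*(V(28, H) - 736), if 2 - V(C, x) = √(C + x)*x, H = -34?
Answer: -273782 + 12682*I*√6 ≈ -2.7378e+5 + 31064.0*I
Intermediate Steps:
V(C, x) = 2 - x*√(C + x) (V(C, x) = 2 - √(C + x)*x = 2 - x*√(C + x))
373*(V(28, H) - 736) = 373*((2 - 1*(-34)*√(28 - 34)) - 736) = 373*((2 - 1*(-34)*√(-6)) - 736) = 373*((2 - 1*(-34)*I*√6) - 736) = 373*((2 + 34*I*√6) - 736) = 373*(-734 + 34*I*√6) = -273782 + 12682*I*√6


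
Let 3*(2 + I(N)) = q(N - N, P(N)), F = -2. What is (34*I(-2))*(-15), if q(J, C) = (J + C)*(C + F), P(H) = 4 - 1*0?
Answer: -340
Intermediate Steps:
P(H) = 4 (P(H) = 4 + 0 = 4)
q(J, C) = (-2 + C)*(C + J) (q(J, C) = (J + C)*(C - 2) = (C + J)*(-2 + C) = (-2 + C)*(C + J))
I(N) = ⅔ (I(N) = -2 + (4² - 2*4 - 2*(N - N) + 4*(N - N))/3 = -2 + (16 - 8 - 2*0 + 4*0)/3 = -2 + (16 - 8 + 0 + 0)/3 = -2 + (⅓)*8 = -2 + 8/3 = ⅔)
(34*I(-2))*(-15) = (34*(⅔))*(-15) = (68/3)*(-15) = -340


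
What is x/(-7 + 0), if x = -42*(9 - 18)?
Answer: -54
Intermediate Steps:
x = 378 (x = -42*(-9) = 378)
x/(-7 + 0) = 378/(-7 + 0) = 378/(-7) = 378*(-1/7) = -54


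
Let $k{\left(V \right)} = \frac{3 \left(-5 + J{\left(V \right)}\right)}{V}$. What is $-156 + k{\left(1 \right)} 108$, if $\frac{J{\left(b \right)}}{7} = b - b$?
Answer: $-1776$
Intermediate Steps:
$J{\left(b \right)} = 0$ ($J{\left(b \right)} = 7 \left(b - b\right) = 7 \cdot 0 = 0$)
$k{\left(V \right)} = - \frac{15}{V}$ ($k{\left(V \right)} = \frac{3 \left(-5 + 0\right)}{V} = \frac{3 \left(-5\right)}{V} = - \frac{15}{V}$)
$-156 + k{\left(1 \right)} 108 = -156 + - \frac{15}{1} \cdot 108 = -156 + \left(-15\right) 1 \cdot 108 = -156 - 1620 = -1776$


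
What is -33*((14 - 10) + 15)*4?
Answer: -2508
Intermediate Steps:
-33*((14 - 10) + 15)*4 = -33*(4 + 15)*4 = -33*19*4 = -627*4 = -2508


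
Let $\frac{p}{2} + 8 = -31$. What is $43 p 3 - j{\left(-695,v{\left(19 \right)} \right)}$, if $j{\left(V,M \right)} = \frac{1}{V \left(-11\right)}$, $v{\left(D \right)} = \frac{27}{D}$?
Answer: $- \frac{76923991}{7645} \approx -10062.0$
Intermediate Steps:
$p = -78$ ($p = -16 + 2 \left(-31\right) = -16 - 62 = -78$)
$j{\left(V,M \right)} = - \frac{1}{11 V}$ ($j{\left(V,M \right)} = \frac{1}{\left(-11\right) V} = - \frac{1}{11 V}$)
$43 p 3 - j{\left(-695,v{\left(19 \right)} \right)} = 43 \left(-78\right) 3 - - \frac{1}{11 \left(-695\right)} = \left(-3354\right) 3 - \left(- \frac{1}{11}\right) \left(- \frac{1}{695}\right) = -10062 - \frac{1}{7645} = - \frac{76923991}{7645}$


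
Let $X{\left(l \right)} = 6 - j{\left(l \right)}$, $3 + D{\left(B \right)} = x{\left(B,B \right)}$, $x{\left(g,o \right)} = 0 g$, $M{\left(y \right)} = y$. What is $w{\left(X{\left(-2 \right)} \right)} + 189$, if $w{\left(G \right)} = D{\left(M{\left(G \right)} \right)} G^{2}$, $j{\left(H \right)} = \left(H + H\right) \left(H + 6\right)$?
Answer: $-1263$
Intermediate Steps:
$j{\left(H \right)} = 2 H \left(6 + H\right)$
$x{\left(g,o \right)} = 0$
$D{\left(B \right)} = -3$ ($D{\left(B \right)} = -3 + 0 = -3$)
$X{\left(l \right)} = 6 - 2 l \left(6 + l\right)$
$w{\left(G \right)} = - 3 G^{2}$
$w{\left(X{\left(-2 \right)} \right)} + 189 = - 3 \left(6 - - 4 \left(6 - 2\right)\right)^{2} + 189 = - 3 \left(6 - \left(-4\right) 4\right)^{2} + 189 = - 3 \left(6 + 16\right)^{2} + 189 = - 3 \cdot 22^{2} + 189 = \left(-3\right) 484 + 189 = -1452 + 189 = -1263$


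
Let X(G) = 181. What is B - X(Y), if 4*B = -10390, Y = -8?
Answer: -5557/2 ≈ -2778.5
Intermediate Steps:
B = -5195/2 (B = (¼)*(-10390) = -5195/2 ≈ -2597.5)
B - X(Y) = -5195/2 - 1*181 = -5195/2 - 181 = -5557/2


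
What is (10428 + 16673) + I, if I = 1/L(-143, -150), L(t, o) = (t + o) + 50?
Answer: 6585542/243 ≈ 27101.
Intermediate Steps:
L(t, o) = 50 + o + t (L(t, o) = (o + t) + 50 = 50 + o + t)
I = -1/243 (I = 1/(50 - 150 - 143) = 1/(-243) = -1/243 ≈ -0.0041152)
(10428 + 16673) + I = (10428 + 16673) - 1/243 = 27101 - 1/243 = 6585542/243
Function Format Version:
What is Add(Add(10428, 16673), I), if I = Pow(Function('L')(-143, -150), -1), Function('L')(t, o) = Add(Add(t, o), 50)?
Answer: Rational(6585542, 243) ≈ 27101.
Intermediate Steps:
Function('L')(t, o) = Add(50, o, t) (Function('L')(t, o) = Add(Add(o, t), 50) = Add(50, o, t))
I = Rational(-1, 243) (I = Pow(Add(50, -150, -143), -1) = Pow(-243, -1) = Rational(-1, 243) ≈ -0.0041152)
Add(Add(10428, 16673), I) = Add(Add(10428, 16673), Rational(-1, 243)) = Add(27101, Rational(-1, 243)) = Rational(6585542, 243)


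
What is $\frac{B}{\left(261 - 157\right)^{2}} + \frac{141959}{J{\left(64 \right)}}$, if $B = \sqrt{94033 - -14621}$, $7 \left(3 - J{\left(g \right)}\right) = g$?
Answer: $- \frac{993713}{43} + \frac{\sqrt{108654}}{10816} \approx -23110.0$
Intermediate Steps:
$J{\left(g \right)} = 3 - \frac{g}{7}$
$B = \sqrt{108654}$ ($B = \sqrt{94033 + \left(-37742 + 52363\right)} = \sqrt{94033 + 14621} = \sqrt{108654} \approx 329.63$)
$\frac{B}{\left(261 - 157\right)^{2}} + \frac{141959}{J{\left(64 \right)}} = \frac{\sqrt{108654}}{\left(261 - 157\right)^{2}} + \frac{141959}{3 - \frac{64}{7}} = \frac{\sqrt{108654}}{104^{2}} + \frac{141959}{3 - \frac{64}{7}} = \frac{\sqrt{108654}}{10816} + \frac{141959}{- \frac{43}{7}} = \sqrt{108654} \cdot \frac{1}{10816} + 141959 \left(- \frac{7}{43}\right) = \frac{\sqrt{108654}}{10816} - \frac{993713}{43} = - \frac{993713}{43} + \frac{\sqrt{108654}}{10816}$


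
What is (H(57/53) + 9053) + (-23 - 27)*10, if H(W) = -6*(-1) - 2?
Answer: 8557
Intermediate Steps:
H(W) = 4 (H(W) = 6 - 2 = 4)
(H(57/53) + 9053) + (-23 - 27)*10 = (4 + 9053) + (-23 - 27)*10 = 9057 - 50*10 = 9057 - 500 = 8557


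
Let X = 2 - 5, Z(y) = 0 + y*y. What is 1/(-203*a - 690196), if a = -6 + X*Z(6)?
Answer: -1/667054 ≈ -1.4991e-6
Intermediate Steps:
Z(y) = y**2 (Z(y) = 0 + y**2 = y**2)
X = -3
a = -114 (a = -6 - 3*6**2 = -6 - 3*36 = -6 - 108 = -114)
1/(-203*a - 690196) = 1/(-203*(-114) - 690196) = 1/(23142 - 690196) = 1/(-667054) = -1/667054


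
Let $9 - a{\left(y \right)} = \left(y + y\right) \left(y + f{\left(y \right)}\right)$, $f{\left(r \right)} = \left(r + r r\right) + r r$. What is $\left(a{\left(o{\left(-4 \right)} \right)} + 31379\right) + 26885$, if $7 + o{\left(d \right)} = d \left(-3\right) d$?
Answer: $711673$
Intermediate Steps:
$f{\left(r \right)} = r + 2 r^{2}$ ($f{\left(r \right)} = \left(r + r^{2}\right) + r^{2} = r + 2 r^{2}$)
$o{\left(d \right)} = -7 - 3 d^{2}$ ($o{\left(d \right)} = -7 + d \left(-3\right) d = -7 + - 3 d d = -7 - 3 d^{2}$)
$a{\left(y \right)} = 9 - 2 y \left(y + y \left(1 + 2 y\right)\right)$ ($a{\left(y \right)} = 9 - \left(y + y\right) \left(y + y \left(1 + 2 y\right)\right) = 9 - 2 y \left(y + y \left(1 + 2 y\right)\right)$)
$\left(a{\left(o{\left(-4 \right)} \right)} + 31379\right) + 26885 = \left(\left(9 - 4 \left(-7 - 3 \left(-4\right)^{2}\right)^{2} - 4 \left(-7 - 3 \left(-4\right)^{2}\right)^{3}\right) + 31379\right) + 26885 = \left(\left(9 - 4 \left(-7 - 48\right)^{2} - 4 \left(-7 - 48\right)^{3}\right) + 31379\right) + 26885 = \left(\left(9 - 4 \left(-55\right)^{2} - 4 \left(-55\right)^{3}\right) + 31379\right) + 26885 = \left(\left(9 - 12100 - -665500\right) + 31379\right) + 26885 = \left(\left(9 - 12100 + 665500\right) + 31379\right) + 26885 = \left(653409 + 31379\right) + 26885 = 684788 + 26885 = 711673$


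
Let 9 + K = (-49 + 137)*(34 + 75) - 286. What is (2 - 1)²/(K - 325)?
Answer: 1/8972 ≈ 0.00011146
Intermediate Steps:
K = 9297 (K = -9 + ((-49 + 137)*(34 + 75) - 286) = -9 + (88*109 - 286) = -9 + (9592 - 286) = -9 + 9306 = 9297)
(2 - 1)²/(K - 325) = (2 - 1)²/(9297 - 325) = 1²/8972 = 1*(1/8972) = 1/8972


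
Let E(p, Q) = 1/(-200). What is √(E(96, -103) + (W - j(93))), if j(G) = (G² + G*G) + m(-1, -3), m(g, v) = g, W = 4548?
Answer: I*√5099602/20 ≈ 112.91*I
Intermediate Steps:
E(p, Q) = -1/200
j(G) = -1 + 2*G² (j(G) = (G² + G*G) - 1 = (G² + G²) - 1 = 2*G² - 1 = -1 + 2*G²)
√(E(96, -103) + (W - j(93))) = √(-1/200 + (4548 - (-1 + 2*93²))) = √(-1/200 + (4548 - (-1 + 2*8649))) = √(-1/200 + (4548 - (-1 + 17298))) = √(-1/200 + (4548 - 1*17297)) = √(-1/200 + (4548 - 17297)) = √(-1/200 - 12749) = √(-2549801/200) = I*√5099602/20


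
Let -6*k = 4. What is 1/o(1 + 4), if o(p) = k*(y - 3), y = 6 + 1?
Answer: -3/8 ≈ -0.37500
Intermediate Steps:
k = -⅔ (k = -⅙*4 = -⅔ ≈ -0.66667)
y = 7
o(p) = -8/3 (o(p) = -2*(7 - 3)/3 = -⅔*4 = -8/3)
1/o(1 + 4) = 1/(-8/3) = -3/8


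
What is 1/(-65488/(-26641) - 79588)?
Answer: -26641/2120238420 ≈ -1.2565e-5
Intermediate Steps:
1/(-65488/(-26641) - 79588) = 1/(-65488*(-1/26641) - 79588) = 1/(65488/26641 - 79588) = 1/(-2120238420/26641) = -26641/2120238420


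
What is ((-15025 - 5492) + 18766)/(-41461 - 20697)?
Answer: 1751/62158 ≈ 0.028170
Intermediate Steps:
((-15025 - 5492) + 18766)/(-41461 - 20697) = (-20517 + 18766)/(-62158) = -1751*(-1/62158) = 1751/62158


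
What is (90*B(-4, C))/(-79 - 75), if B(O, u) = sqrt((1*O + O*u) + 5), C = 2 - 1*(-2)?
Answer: -45*I*sqrt(15)/77 ≈ -2.2634*I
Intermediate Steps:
C = 4 (C = 2 + 2 = 4)
B(O, u) = sqrt(5 + O + O*u) (B(O, u) = sqrt((O + O*u) + 5) = sqrt(5 + O + O*u))
(90*B(-4, C))/(-79 - 75) = (90*sqrt(5 - 4 - 4*4))/(-79 - 75) = (90*sqrt(5 - 4 - 16))/(-154) = (90*sqrt(-15))*(-1/154) = (90*(I*sqrt(15)))*(-1/154) = (90*I*sqrt(15))*(-1/154) = -45*I*sqrt(15)/77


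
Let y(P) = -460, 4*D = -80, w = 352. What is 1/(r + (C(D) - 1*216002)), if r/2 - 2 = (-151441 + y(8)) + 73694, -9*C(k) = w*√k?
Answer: -7541343/2808487248836 + 396*I*√5/702121812209 ≈ -2.6852e-6 + 1.2612e-9*I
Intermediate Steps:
D = -20 (D = (¼)*(-80) = -20)
C(k) = -352*√k/9
r = -156410 (r = 4 + 2*((-151441 - 460) + 73694) = 4 + 2*(-151901 + 73694) = 4 + 2*(-78207) = 4 - 156414 = -156410)
1/(r + (C(D) - 1*216002)) = 1/(-156410 + (-704*I*√5/9 - 1*216002)) = 1/(-156410 + (-704*I*√5/9 - 216002)) = 1/(-156410 + (-216002 - 704*I*√5/9)) = 1/(-372412 - 704*I*√5/9)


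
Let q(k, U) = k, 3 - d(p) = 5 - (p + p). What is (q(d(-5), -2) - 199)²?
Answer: 44521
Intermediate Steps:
d(p) = -2 + 2*p (d(p) = 3 - (5 - (p + p)) = 3 - (5 - 2*p) = 3 + (-5 + 2*p) = -2 + 2*p)
(q(d(-5), -2) - 199)² = ((-2 + 2*(-5)) - 199)² = ((-2 - 10) - 199)² = (-12 - 199)² = (-211)² = 44521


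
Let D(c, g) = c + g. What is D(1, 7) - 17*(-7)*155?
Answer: 18453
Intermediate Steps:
D(1, 7) - 17*(-7)*155 = (1 + 7) - 17*(-7)*155 = 8 + 119*155 = 8 + 18445 = 18453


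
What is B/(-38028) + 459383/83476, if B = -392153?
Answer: 6275597569/396803166 ≈ 15.815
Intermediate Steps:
B/(-38028) + 459383/83476 = -392153/(-38028) + 459383/83476 = -392153*(-1/38028) + 459383*(1/83476) = 392153/38028 + 459383/83476 = 6275597569/396803166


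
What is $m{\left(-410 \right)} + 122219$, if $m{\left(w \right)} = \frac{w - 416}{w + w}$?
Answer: $\frac{50110203}{410} \approx 1.2222 \cdot 10^{5}$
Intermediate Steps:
$m{\left(w \right)} = \frac{-416 + w}{2 w}$
$m{\left(-410 \right)} + 122219 = \frac{-416 - 410}{2 \left(-410\right)} + 122219 = \frac{1}{2} \left(- \frac{1}{410}\right) \left(-826\right) + 122219 = \frac{413}{410} + 122219 = \frac{50110203}{410}$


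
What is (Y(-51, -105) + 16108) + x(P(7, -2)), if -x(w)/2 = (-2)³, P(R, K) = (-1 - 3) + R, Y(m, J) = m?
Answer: 16073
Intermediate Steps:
P(R, K) = -4 + R
x(w) = 16 (x(w) = -2*(-2)³ = -2*(-8) = 16)
(Y(-51, -105) + 16108) + x(P(7, -2)) = (-51 + 16108) + 16 = 16057 + 16 = 16073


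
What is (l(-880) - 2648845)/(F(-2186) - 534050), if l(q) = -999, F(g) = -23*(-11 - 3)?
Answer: 662461/133432 ≈ 4.9648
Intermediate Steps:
F(g) = 322 (F(g) = -23*(-14) = 322)
(l(-880) - 2648845)/(F(-2186) - 534050) = (-999 - 2648845)/(322 - 534050) = -2649844/(-533728) = -2649844*(-1/533728) = 662461/133432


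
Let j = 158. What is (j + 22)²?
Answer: 32400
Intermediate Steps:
(j + 22)² = (158 + 22)² = 180² = 32400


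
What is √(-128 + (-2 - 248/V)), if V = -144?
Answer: I*√4618/6 ≈ 11.326*I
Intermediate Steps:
√(-128 + (-2 - 248/V)) = √(-128 + (-2 - 248/(-144))) = √(-128 + (-2 - 248*(-1)/144)) = √(-128 + (-2 - 1*(-31/18))) = √(-128 + (-2 + 31/18)) = √(-128 - 5/18) = √(-2309/18) = I*√4618/6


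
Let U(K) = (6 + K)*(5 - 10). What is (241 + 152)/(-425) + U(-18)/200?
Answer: -531/850 ≈ -0.62471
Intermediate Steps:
U(K) = -30 - 5*K (U(K) = (6 + K)*(-5) = -30 - 5*K)
(241 + 152)/(-425) + U(-18)/200 = (241 + 152)/(-425) + (-30 - 5*(-18))/200 = 393*(-1/425) + (-30 + 90)*(1/200) = -393/425 + 60*(1/200) = -393/425 + 3/10 = -531/850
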